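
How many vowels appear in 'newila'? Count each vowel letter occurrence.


Scanning each character of 'newila':
  Position 1: 'n' -> consonant (running count: 0)
  Position 2: 'e' -> vowel (running count: 1)
  Position 3: 'w' -> consonant (running count: 1)
  Position 4: 'i' -> vowel (running count: 2)
  Position 5: 'l' -> consonant (running count: 2)
  Position 6: 'a' -> vowel (running count: 3)
Total vowels: 3

3


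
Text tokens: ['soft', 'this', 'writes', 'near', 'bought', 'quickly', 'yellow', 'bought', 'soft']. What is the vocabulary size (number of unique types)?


Listing all tokens and tracking unique types:
  Token 1: 'soft' -> NEW (unique so far: 1)
  Token 2: 'this' -> NEW (unique so far: 2)
  Token 3: 'writes' -> NEW (unique so far: 3)
  Token 4: 'near' -> NEW (unique so far: 4)
  Token 5: 'bought' -> NEW (unique so far: 5)
  Token 6: 'quickly' -> NEW (unique so far: 6)
  Token 7: 'yellow' -> NEW (unique so far: 7)
  Token 8: 'bought' -> duplicate (unique so far: 7)
  Token 9: 'soft' -> duplicate (unique so far: 7)
Unique types: ('bought', 'near', 'quickly', 'soft', 'this', 'writes', 'yellow')
Vocabulary size: 7

7


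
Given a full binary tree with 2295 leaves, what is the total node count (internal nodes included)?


Leaf nodes (terminals): 2295
Internal nodes = n - 1 = 2295 - 1 = 2294
Total = leaves + internal = 2295 + 2294 = 4589

4589


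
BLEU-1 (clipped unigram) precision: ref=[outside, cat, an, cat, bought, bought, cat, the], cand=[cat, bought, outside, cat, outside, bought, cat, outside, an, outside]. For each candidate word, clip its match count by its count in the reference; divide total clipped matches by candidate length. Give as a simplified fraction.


Reference word counts: {'an': 1, 'bought': 2, 'cat': 3, 'outside': 1, 'the': 1}
Checking each candidate word (with clipping):
  'cat' -> in reference (ref count 3, used 1/3) -> match (matches: 1)
  'bought' -> in reference (ref count 2, used 1/2) -> match (matches: 2)
  'outside' -> in reference (ref count 1, used 1/1) -> match (matches: 3)
  'cat' -> in reference (ref count 3, used 2/3) -> match (matches: 4)
  'outside' -> ref count 1 already used up (1/1) -> clipped, no match (matches: 4)
  'bought' -> in reference (ref count 2, used 2/2) -> match (matches: 5)
  'cat' -> in reference (ref count 3, used 3/3) -> match (matches: 6)
  'outside' -> ref count 1 already used up (1/1) -> clipped, no match (matches: 6)
  'an' -> in reference (ref count 1, used 1/1) -> match (matches: 7)
  'outside' -> ref count 1 already used up (1/1) -> clipped, no match (matches: 7)
Clipped matches: 7, Candidate length: 10
Precision = 7/10

7/10


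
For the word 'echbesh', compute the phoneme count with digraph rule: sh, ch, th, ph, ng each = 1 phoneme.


Parsing 'echbesh' greedily, digraphs first:
  'e' -> vowel phoneme (phonemes so far: 1)
  'ch' -> digraph (1 consonant phoneme) (phonemes so far: 2)
  'b' -> consonant phoneme (phonemes so far: 3)
  'e' -> vowel phoneme (phonemes so far: 4)
  'sh' -> digraph (1 consonant phoneme) (phonemes so far: 5)
Total phonemes: 5

5


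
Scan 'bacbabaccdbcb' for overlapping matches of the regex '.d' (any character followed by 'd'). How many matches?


Pattern: .d means any character followed by 'd'.
Scanning 'bacbabaccdbcb' position-by-position:
  Pos 0: window 'ba' -> no
  Pos 1: window 'ac' -> no
  Pos 2: window 'cb' -> no
  Pos 3: window 'ba' -> no
  Pos 4: window 'ab' -> no
  Pos 5: window 'ba' -> no
  Pos 6: window 'ac' -> no
  Pos 7: window 'cc' -> no
  Pos 8: window 'cd' -> MATCH
  Pos 9: window 'db' -> no
  Pos 10: window 'bc' -> no
  Pos 11: window 'cb' -> no
  Pos 12: window 'b' -> no
Total matches: 1

1


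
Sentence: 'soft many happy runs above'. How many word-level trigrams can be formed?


Word trigrams from [5] words:
  Trigram 1: (soft many happy)
  Trigram 2: (many happy runs)
  Trigram 3: (happy runs above)
Total word trigrams: 5 - 2 = 3

3


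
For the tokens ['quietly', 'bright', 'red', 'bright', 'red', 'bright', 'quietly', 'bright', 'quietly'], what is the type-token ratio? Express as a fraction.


Tokens: 9
Unique types: ('bright', 'quietly', 'red') = 3
TTR = 3/9
Simplify: divide both by 3 -> 1/3
TTR = 1/3

1/3


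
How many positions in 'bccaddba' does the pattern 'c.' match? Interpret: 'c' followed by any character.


Pattern: c. means 'c' followed by any character.
Scanning 'bccaddba' position-by-position:
  Pos 0: window 'bc' -> no
  Pos 1: window 'cc' -> MATCH
  Pos 2: window 'ca' -> MATCH
  Pos 3: window 'ad' -> no
  Pos 4: window 'dd' -> no
  Pos 5: window 'db' -> no
  Pos 6: window 'ba' -> no
  Pos 7: window 'a' -> no
Total matches: 2

2


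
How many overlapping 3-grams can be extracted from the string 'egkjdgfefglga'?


String 'egkjdgfefglga' has length L = 13.
Number of overlapping n-grams = L - n + 1
Substituting: 13 - 3 + 1 = 11

11


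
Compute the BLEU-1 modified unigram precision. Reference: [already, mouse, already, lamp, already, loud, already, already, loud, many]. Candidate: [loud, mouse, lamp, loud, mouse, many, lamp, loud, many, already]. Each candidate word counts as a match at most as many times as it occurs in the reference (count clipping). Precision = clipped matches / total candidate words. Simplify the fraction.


Reference word counts: {'already': 5, 'lamp': 1, 'loud': 2, 'many': 1, 'mouse': 1}
Checking each candidate word (with clipping):
  'loud' -> in reference (ref count 2, used 1/2) -> match (matches: 1)
  'mouse' -> in reference (ref count 1, used 1/1) -> match (matches: 2)
  'lamp' -> in reference (ref count 1, used 1/1) -> match (matches: 3)
  'loud' -> in reference (ref count 2, used 2/2) -> match (matches: 4)
  'mouse' -> ref count 1 already used up (1/1) -> clipped, no match (matches: 4)
  'many' -> in reference (ref count 1, used 1/1) -> match (matches: 5)
  'lamp' -> ref count 1 already used up (1/1) -> clipped, no match (matches: 5)
  'loud' -> ref count 2 already used up (2/2) -> clipped, no match (matches: 5)
  'many' -> ref count 1 already used up (1/1) -> clipped, no match (matches: 5)
  'already' -> in reference (ref count 5, used 1/5) -> match (matches: 6)
Clipped matches: 6, Candidate length: 10
Precision = 6/10 = 3/5

3/5


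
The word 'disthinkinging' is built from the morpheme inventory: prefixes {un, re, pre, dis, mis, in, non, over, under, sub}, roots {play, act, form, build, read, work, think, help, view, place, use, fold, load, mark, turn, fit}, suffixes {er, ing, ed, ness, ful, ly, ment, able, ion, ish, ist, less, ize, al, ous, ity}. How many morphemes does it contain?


Segmenting 'disthinkinging' against the inventory:
  'dis' -> prefix (morpheme 1)
  'think' -> root (morpheme 2)
  'ing' -> suffix (morpheme 3)
  'ing' -> suffix (morpheme 4)
Total morphemes: 4

4


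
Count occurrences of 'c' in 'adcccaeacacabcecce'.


Scanning 'adcccaeacacabcecce' for 'c':
  Position 2: 'c' -> MATCH (count: 1)
  Position 3: 'c' -> MATCH (count: 2)
  Position 4: 'c' -> MATCH (count: 3)
  Position 8: 'c' -> MATCH (count: 4)
  Position 10: 'c' -> MATCH (count: 5)
  Position 13: 'c' -> MATCH (count: 6)
  Position 15: 'c' -> MATCH (count: 7)
  Position 16: 'c' -> MATCH (count: 8)
Total occurrences of 'c': 8

8


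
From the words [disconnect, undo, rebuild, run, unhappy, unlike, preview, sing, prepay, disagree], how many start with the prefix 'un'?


Checking each word for prefix 'un':
  'disconnect' -> no (count: 0)
  'undo' -> YES, starts with 'un' (count: 1)
  'rebuild' -> no (count: 1)
  'run' -> no (count: 1)
  'unhappy' -> YES, starts with 'un' (count: 2)
  'unlike' -> YES, starts with 'un' (count: 3)
  'preview' -> no (count: 3)
  'sing' -> no (count: 3)
  'prepay' -> no (count: 3)
  'disagree' -> no (count: 3)
Total with prefix 'un': 3

3


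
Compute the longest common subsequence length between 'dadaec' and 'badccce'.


DP table for LCS of 'dadaec' and 'badccce':
       b  a  d  c  c  c  e
    0  0  0  0  0  0  0  0
  d 0  0  0  1  1  1  1  1
  a 0  0  1  1  1  1  1  1
  d 0  0  1  2  2  2  2  2
  a 0  0  1  2  2  2  2  2
  e 0  0  1  2  2  2  2  3
  c 0  0  1  2  3  3  3  3
LCS: 'ade'
LCS length = 3

3


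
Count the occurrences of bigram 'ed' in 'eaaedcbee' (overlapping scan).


Scanning 'eaaedcbee' for bigram 'ed':
  Position 0: 'ea' -> no
  Position 1: 'aa' -> no
  Position 2: 'ae' -> no
  Position 3: 'ed' -> MATCH
  Position 4: 'dc' -> no
  Position 5: 'cb' -> no
  Position 6: 'be' -> no
  Position 7: 'ee' -> no
Total matches: 1

1


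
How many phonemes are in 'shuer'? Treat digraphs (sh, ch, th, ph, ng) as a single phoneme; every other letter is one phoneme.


Parsing 'shuer' greedily, digraphs first:
  'sh' -> digraph (1 consonant phoneme) (phonemes so far: 1)
  'u' -> vowel phoneme (phonemes so far: 2)
  'e' -> vowel phoneme (phonemes so far: 3)
  'r' -> consonant phoneme (phonemes so far: 4)
Total phonemes: 4

4


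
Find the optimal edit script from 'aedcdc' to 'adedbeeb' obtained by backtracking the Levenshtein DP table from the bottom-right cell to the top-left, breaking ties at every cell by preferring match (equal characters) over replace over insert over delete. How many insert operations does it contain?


Edit distance = 5. Backtracking from cell (6, 8) with preference match > replace > insert > delete,
then listing the resulting alignment 'aedcdc' -> 'adedbeeb' left to right:
  Step 1: keep 'a'
  Step 2: insert 'd' [insertion #1]
  Step 3: keep 'e'
  Step 4: keep 'd'
  Step 5: insert 'b' [insertion #2]
  Step 6: replace c->e
  Step 7: replace d->e
  Step 8: replace c->b
Total insertions: 2

2


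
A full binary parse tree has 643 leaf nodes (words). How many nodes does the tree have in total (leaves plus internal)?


Leaf nodes (terminals): 643
Internal nodes = n - 1 = 643 - 1 = 642
Total = leaves + internal = 643 + 642 = 1285

1285


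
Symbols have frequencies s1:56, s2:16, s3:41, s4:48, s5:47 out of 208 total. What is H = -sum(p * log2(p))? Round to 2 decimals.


Computing entropy H = -sum(p_i * log2(p_i)):
  s1: p = 56/208 = 0.2692, -p*log2(p) = 0.5097
  s2: p = 16/208 = 0.0769, -p*log2(p) = 0.2846
  s3: p = 41/208 = 0.1971, -p*log2(p) = 0.4618
  s4: p = 48/208 = 0.2308, -p*log2(p) = 0.4882
  s5: p = 47/208 = 0.2260, -p*log2(p) = 0.4849
H = sum of terms = 2.2292
Rounded to 2 decimals: 2.23

2.23


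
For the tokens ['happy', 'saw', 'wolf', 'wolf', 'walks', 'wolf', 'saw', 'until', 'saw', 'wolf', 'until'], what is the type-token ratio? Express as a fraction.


Tokens: 11
Unique types: ('happy', 'saw', 'until', 'walks', 'wolf') = 5
TTR = 5/11
Already in lowest terms.

5/11


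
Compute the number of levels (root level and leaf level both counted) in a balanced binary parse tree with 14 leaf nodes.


In a balanced binary tree with n leaves the deepest leaf is ceil(log2(n)) edges below the root,
so counting node levels inclusive of root and leaves gives ceil(log2(n)) + 1 levels.
log2(14) = 3.8074
ceil(3.8074) = 4
levels = 4 + 1 = 5

5


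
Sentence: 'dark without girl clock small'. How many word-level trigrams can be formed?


Word trigrams from [5] words:
  Trigram 1: (dark without girl)
  Trigram 2: (without girl clock)
  Trigram 3: (girl clock small)
Total word trigrams: 5 - 2 = 3

3


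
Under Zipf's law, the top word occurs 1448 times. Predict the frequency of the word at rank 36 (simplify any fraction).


Zipf's law: freq(rank) = f1 / rank
f1 = 1448, rank = 36
freq = 1448 / 36
GCD(1448, 36) = 4
Simplified: 362/9

362/9


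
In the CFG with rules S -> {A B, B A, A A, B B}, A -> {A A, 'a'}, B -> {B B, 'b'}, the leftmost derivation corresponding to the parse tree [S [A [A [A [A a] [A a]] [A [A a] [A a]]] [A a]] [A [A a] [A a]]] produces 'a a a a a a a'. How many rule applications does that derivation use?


Every bracketed nonterminal node [X ...] in the tree is produced by exactly one rule application.
Reading the tree off as a leftmost derivation:
  Step 1: S  =>  A A   (applied S -> A A)
  Step 2: A A  =>  A A A   (applied A -> A A)
  Step 3: A A A  =>  A A A A   (applied A -> A A)
  Step 4: A A A A  =>  A A A A A   (applied A -> A A)
  Step 5: A A A A A  =>  a A A A A   (applied A -> a)
  Step 6: a A A A A  =>  a a A A A   (applied A -> a)
  Step 7: a a A A A  =>  a a A A A A   (applied A -> A A)
  Step 8: a a A A A A  =>  a a a A A A   (applied A -> a)
  Step 9: a a a A A A  =>  a a a a A A   (applied A -> a)
  Step 10: a a a a A A  =>  a a a a a A   (applied A -> a)
  Step 11: a a a a a A  =>  a a a a a A A   (applied A -> A A)
  Step 12: a a a a a A A  =>  a a a a a a A   (applied A -> a)
  Step 13: a a a a a a A  =>  a a a a a a a   (applied A -> a)
Final yield: a a a a a a a
Total rewrite steps: 13

13


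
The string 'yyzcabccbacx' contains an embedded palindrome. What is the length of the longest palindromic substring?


Scanning 'yyzcabccbacx' for palindromic substrings.
Substring at positions 3-10: 'cabccbac'.
Check: reverse('cabccbac') = 'cabccbac' -> palindrome confirmed.
Neighbouring characters ('z' / 'x') break symmetry, so it cannot extend further.
No longer palindromic substring exists; longest length = 8

8


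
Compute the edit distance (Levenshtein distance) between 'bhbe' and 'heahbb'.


Building DP table for s1='bhbe' (len 4) and s2='heahbb' (len 6):
       h  e  a  h  b  b
    0  1  2  3  4  5  6
  b 1  1  2  3  4  4  5
  h 2  1  2  3  3  4  5
  b 3  2  2  3  4  3  4
  e 4  3  2  3  4  4  4
Edit distance = dp[4][6] = 4

4


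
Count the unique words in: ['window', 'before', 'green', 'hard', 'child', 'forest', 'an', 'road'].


Listing all tokens and tracking unique types:
  Token 1: 'window' -> NEW (unique so far: 1)
  Token 2: 'before' -> NEW (unique so far: 2)
  Token 3: 'green' -> NEW (unique so far: 3)
  Token 4: 'hard' -> NEW (unique so far: 4)
  Token 5: 'child' -> NEW (unique so far: 5)
  Token 6: 'forest' -> NEW (unique so far: 6)
  Token 7: 'an' -> NEW (unique so far: 7)
  Token 8: 'road' -> NEW (unique so far: 8)
Unique types: ('an', 'before', 'child', 'forest', 'green', 'hard', 'road', 'window')
Vocabulary size: 8

8


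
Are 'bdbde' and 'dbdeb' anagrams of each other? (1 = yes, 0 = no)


Sort characters of 'bdbde': 'bbdde'
Sort characters of 'dbdeb': 'bbdde'
Sorted forms match -> they ARE anagrams
Result: 1

1


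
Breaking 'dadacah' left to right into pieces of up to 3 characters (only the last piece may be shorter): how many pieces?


'dadacah' has 7 characters.
Chunking with max size 3:
  Chunk 1: 'dad' (positions 0-2)
  Chunk 2: 'aca' (positions 3-5)
  Chunk 3: 'h' (positions 6-6)
Total chunks: ceil(7 / 3) = 3

3


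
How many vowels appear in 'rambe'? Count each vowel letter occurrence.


Scanning each character of 'rambe':
  Position 1: 'r' -> consonant (running count: 0)
  Position 2: 'a' -> vowel (running count: 1)
  Position 3: 'm' -> consonant (running count: 1)
  Position 4: 'b' -> consonant (running count: 1)
  Position 5: 'e' -> vowel (running count: 2)
Total vowels: 2

2


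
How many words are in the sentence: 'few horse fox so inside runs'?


Counting words by splitting on spaces:
  Word 1: 'few'
  Word 2: 'horse'
  Word 3: 'fox'
  Word 4: 'so'
  Word 5: 'inside'
  Word 6: 'runs'
Total words: 6

6


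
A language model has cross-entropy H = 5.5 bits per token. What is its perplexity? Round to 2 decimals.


Perplexity formula: PP = 2^H
H = 5.5
PP = 2^5.5
Decompose: 2^5.5 = 2^5 * 2^0.5 = 2^5 * sqrt(2)
2^5 = 32, sqrt(2) ~ 1.4142136
PP ~ 32 * 1.4142136 = 45.2548352
Rounded to 2 decimals: 45.25

45.25


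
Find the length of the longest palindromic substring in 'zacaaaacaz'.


Scanning 'zacaaaacaz' for palindromic substrings.
Substring at positions 0-9: 'zacaaaacaz'.
Check: reverse('zacaaaacaz') = 'zacaaaacaz' -> palindrome confirmed.
No longer palindromic substring exists; longest length = 10

10


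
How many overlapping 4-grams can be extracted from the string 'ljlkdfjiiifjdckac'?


String 'ljlkdfjiiifjdckac' has length L = 17.
Number of overlapping n-grams = L - n + 1
Substituting: 17 - 4 + 1 = 14

14


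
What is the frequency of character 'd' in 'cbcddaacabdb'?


Scanning 'cbcddaacabdb' for 'd':
  Position 3: 'd' -> MATCH (count: 1)
  Position 4: 'd' -> MATCH (count: 2)
  Position 10: 'd' -> MATCH (count: 3)
Total occurrences of 'd': 3

3


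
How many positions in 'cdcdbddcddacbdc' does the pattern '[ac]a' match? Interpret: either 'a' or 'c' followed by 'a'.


Pattern: [ac]a means either 'a' or 'c' followed by 'a'.
Scanning 'cdcdbddcddacbdc' position-by-position:
  Pos 0: window 'cd' -> no
  Pos 1: window 'dc' -> no
  Pos 2: window 'cd' -> no
  Pos 3: window 'db' -> no
  Pos 4: window 'bd' -> no
  Pos 5: window 'dd' -> no
  Pos 6: window 'dc' -> no
  Pos 7: window 'cd' -> no
  Pos 8: window 'dd' -> no
  Pos 9: window 'da' -> no
  Pos 10: window 'ac' -> no
  Pos 11: window 'cb' -> no
  Pos 12: window 'bd' -> no
  Pos 13: window 'dc' -> no
  Pos 14: window 'c' -> no
Total matches: 0

0


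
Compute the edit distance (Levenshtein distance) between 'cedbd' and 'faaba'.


Building DP table for s1='cedbd' (len 5) and s2='faaba' (len 5):
       f  a  a  b  a
    0  1  2  3  4  5
  c 1  1  2  3  4  5
  e 2  2  2  3  4  5
  d 3  3  3  3  4  5
  b 4  4  4  4  3  4
  d 5  5  5  5  4  4
Edit distance = dp[5][5] = 4

4


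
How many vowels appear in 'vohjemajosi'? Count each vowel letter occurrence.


Scanning each character of 'vohjemajosi':
  Position 1: 'v' -> consonant (running count: 0)
  Position 2: 'o' -> vowel (running count: 1)
  Position 3: 'h' -> consonant (running count: 1)
  Position 4: 'j' -> consonant (running count: 1)
  Position 5: 'e' -> vowel (running count: 2)
  Position 6: 'm' -> consonant (running count: 2)
  Position 7: 'a' -> vowel (running count: 3)
  Position 8: 'j' -> consonant (running count: 3)
  Position 9: 'o' -> vowel (running count: 4)
  Position 10: 's' -> consonant (running count: 4)
  Position 11: 'i' -> vowel (running count: 5)
Total vowels: 5

5


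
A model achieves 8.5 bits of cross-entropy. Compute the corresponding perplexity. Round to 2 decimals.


Perplexity formula: PP = 2^H
H = 8.5
PP = 2^8.5
Decompose: 2^8.5 = 2^8 * 2^0.5 = 2^8 * sqrt(2)
2^8 = 256, sqrt(2) ~ 1.4142136
PP ~ 256 * 1.4142136 = 362.0386816
Rounded to 2 decimals: 362.04

362.04


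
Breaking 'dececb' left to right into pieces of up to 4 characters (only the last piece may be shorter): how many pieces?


'dececb' has 6 characters.
Chunking with max size 4:
  Chunk 1: 'dece' (positions 0-3)
  Chunk 2: 'cb' (positions 4-5)
Total chunks: ceil(6 / 4) = 2

2


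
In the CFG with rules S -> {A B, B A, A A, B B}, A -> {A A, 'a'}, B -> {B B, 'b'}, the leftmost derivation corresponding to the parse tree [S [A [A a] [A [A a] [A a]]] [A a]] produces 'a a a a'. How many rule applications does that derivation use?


Every bracketed nonterminal node [X ...] in the tree is produced by exactly one rule application.
Reading the tree off as a leftmost derivation:
  Step 1: S  =>  A A   (applied S -> A A)
  Step 2: A A  =>  A A A   (applied A -> A A)
  Step 3: A A A  =>  a A A   (applied A -> a)
  Step 4: a A A  =>  a A A A   (applied A -> A A)
  Step 5: a A A A  =>  a a A A   (applied A -> a)
  Step 6: a a A A  =>  a a a A   (applied A -> a)
  Step 7: a a a A  =>  a a a a   (applied A -> a)
Final yield: a a a a
Total rewrite steps: 7

7


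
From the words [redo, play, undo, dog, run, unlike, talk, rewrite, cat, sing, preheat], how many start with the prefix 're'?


Checking each word for prefix 're':
  'redo' -> YES, starts with 're' (count: 1)
  'play' -> no (count: 1)
  'undo' -> no (count: 1)
  'dog' -> no (count: 1)
  'run' -> no (count: 1)
  'unlike' -> no (count: 1)
  'talk' -> no (count: 1)
  'rewrite' -> YES, starts with 're' (count: 2)
  'cat' -> no (count: 2)
  'sing' -> no (count: 2)
  'preheat' -> no (count: 2)
Total with prefix 're': 2

2


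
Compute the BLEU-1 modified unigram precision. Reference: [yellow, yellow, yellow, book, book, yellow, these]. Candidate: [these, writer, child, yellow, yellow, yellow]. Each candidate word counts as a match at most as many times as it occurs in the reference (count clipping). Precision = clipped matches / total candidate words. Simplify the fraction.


Reference word counts: {'book': 2, 'these': 1, 'yellow': 4}
Checking each candidate word (with clipping):
  'these' -> in reference (ref count 1, used 1/1) -> match (matches: 1)
  'writer' -> not in reference -> no match (matches: 1)
  'child' -> not in reference -> no match (matches: 1)
  'yellow' -> in reference (ref count 4, used 1/4) -> match (matches: 2)
  'yellow' -> in reference (ref count 4, used 2/4) -> match (matches: 3)
  'yellow' -> in reference (ref count 4, used 3/4) -> match (matches: 4)
Clipped matches: 4, Candidate length: 6
Precision = 4/6 = 2/3

2/3


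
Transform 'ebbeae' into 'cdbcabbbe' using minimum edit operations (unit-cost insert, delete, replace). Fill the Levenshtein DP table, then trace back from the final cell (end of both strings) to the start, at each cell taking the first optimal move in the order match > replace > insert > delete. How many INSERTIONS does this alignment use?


Edit distance = 6. Backtracking from cell (6, 9) with preference match > replace > insert > delete,
then listing the resulting alignment 'ebbeae' -> 'cdbcabbbe' left to right:
  Step 1: insert 'c' [insertion #1]
  Step 2: replace e->d
  Step 3: keep 'b'
  Step 4: insert 'c' [insertion #2]
  Step 5: insert 'a' [insertion #3]
  Step 6: keep 'b'
  Step 7: replace e->b
  Step 8: replace a->b
  Step 9: keep 'e'
Total insertions: 3

3


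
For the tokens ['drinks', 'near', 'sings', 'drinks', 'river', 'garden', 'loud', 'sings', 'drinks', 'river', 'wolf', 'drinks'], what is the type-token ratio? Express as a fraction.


Tokens: 12
Unique types: ('drinks', 'garden', 'loud', 'near', 'river', 'sings', 'wolf') = 7
TTR = 7/12
Already in lowest terms.

7/12


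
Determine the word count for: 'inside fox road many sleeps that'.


Counting words by splitting on spaces:
  Word 1: 'inside'
  Word 2: 'fox'
  Word 3: 'road'
  Word 4: 'many'
  Word 5: 'sleeps'
  Word 6: 'that'
Total words: 6

6


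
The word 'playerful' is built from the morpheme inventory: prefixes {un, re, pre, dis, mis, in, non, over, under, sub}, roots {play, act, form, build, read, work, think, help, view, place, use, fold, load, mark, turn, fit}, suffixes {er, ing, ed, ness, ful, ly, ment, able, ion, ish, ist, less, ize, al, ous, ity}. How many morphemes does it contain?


Segmenting 'playerful' against the inventory:
  'play' -> root (morpheme 1)
  'er' -> suffix (morpheme 2)
  'ful' -> suffix (morpheme 3)
Total morphemes: 3

3


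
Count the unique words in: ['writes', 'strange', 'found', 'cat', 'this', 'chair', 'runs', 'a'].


Listing all tokens and tracking unique types:
  Token 1: 'writes' -> NEW (unique so far: 1)
  Token 2: 'strange' -> NEW (unique so far: 2)
  Token 3: 'found' -> NEW (unique so far: 3)
  Token 4: 'cat' -> NEW (unique so far: 4)
  Token 5: 'this' -> NEW (unique so far: 5)
  Token 6: 'chair' -> NEW (unique so far: 6)
  Token 7: 'runs' -> NEW (unique so far: 7)
  Token 8: 'a' -> NEW (unique so far: 8)
Unique types: ('a', 'cat', 'chair', 'found', 'runs', 'strange', 'this', 'writes')
Vocabulary size: 8

8


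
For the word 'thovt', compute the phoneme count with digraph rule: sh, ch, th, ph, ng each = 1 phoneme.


Parsing 'thovt' greedily, digraphs first:
  'th' -> digraph (1 consonant phoneme) (phonemes so far: 1)
  'o' -> vowel phoneme (phonemes so far: 2)
  'v' -> consonant phoneme (phonemes so far: 3)
  't' -> consonant phoneme (phonemes so far: 4)
Total phonemes: 4

4


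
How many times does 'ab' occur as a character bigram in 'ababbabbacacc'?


Scanning 'ababbabbacacc' for bigram 'ab':
  Position 0: 'ab' -> MATCH
  Position 1: 'ba' -> no
  Position 2: 'ab' -> MATCH
  Position 3: 'bb' -> no
  Position 4: 'ba' -> no
  Position 5: 'ab' -> MATCH
  Position 6: 'bb' -> no
  Position 7: 'ba' -> no
  Position 8: 'ac' -> no
  Position 9: 'ca' -> no
  Position 10: 'ac' -> no
  Position 11: 'cc' -> no
Total matches: 3

3


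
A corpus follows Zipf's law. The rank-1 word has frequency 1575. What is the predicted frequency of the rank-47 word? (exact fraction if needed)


Zipf's law: freq(rank) = f1 / rank
f1 = 1575, rank = 47
freq = 1575 / 47
GCD(1575, 47) = 1
Simplified: 1575/47

1575/47


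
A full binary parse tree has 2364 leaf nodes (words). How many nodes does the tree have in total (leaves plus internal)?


Leaf nodes (terminals): 2364
Internal nodes = n - 1 = 2364 - 1 = 2363
Total = leaves + internal = 2364 + 2363 = 4727

4727


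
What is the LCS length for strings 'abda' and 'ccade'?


DP table for LCS of 'abda' and 'ccade':
       c  c  a  d  e
    0  0  0  0  0  0
  a 0  0  0  1  1  1
  b 0  0  0  1  1  1
  d 0  0  0  1  2  2
  a 0  0  0  1  2  2
LCS: 'ad'
LCS length = 2

2


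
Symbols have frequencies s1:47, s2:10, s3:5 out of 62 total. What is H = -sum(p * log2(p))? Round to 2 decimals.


Computing entropy H = -sum(p_i * log2(p_i)):
  s1: p = 47/62 = 0.7581, -p*log2(p) = 0.3029
  s2: p = 10/62 = 0.1613, -p*log2(p) = 0.4246
  s3: p = 5/62 = 0.0806, -p*log2(p) = 0.2929
H = sum of terms = 1.0204
Rounded to 2 decimals: 1.02

1.02


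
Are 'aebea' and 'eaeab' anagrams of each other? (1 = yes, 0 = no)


Sort characters of 'aebea': 'aabee'
Sort characters of 'eaeab': 'aabee'
Sorted forms match -> they ARE anagrams
Result: 1

1


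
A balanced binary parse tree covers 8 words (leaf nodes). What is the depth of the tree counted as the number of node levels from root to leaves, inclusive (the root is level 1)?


In a balanced binary tree with n leaves the deepest leaf is ceil(log2(n)) edges below the root,
so counting node levels inclusive of root and leaves gives ceil(log2(n)) + 1 levels.
log2(8) = 3.0000
ceil(3.0000) = 3
levels = 3 + 1 = 4

4


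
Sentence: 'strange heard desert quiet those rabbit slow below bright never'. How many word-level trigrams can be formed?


Word trigrams from [10] words:
  Trigram 1: (strange heard desert)
  Trigram 2: (heard desert quiet)
  Trigram 3: (desert quiet those)
  Trigram 4: (quiet those rabbit)
  Trigram 5: (those rabbit slow)
  Trigram 6: (rabbit slow below)
  Trigram 7: (slow below bright)
  Trigram 8: (below bright never)
Total word trigrams: 10 - 2 = 8

8


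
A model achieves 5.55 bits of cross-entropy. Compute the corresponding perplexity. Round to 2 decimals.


Perplexity formula: PP = 2^H
H = 5.55
PP = 2^5.55
Decompose: 2^5.55 = 2^5 * 2^0.55
2^5 = 32, 2^0.55 ~ 1.4640857
PP ~ 32 * 1.4640857 = 46.8507424
Rounded to 2 decimals: 46.85

46.85


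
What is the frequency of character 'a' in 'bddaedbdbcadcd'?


Scanning 'bddaedbdbcadcd' for 'a':
  Position 3: 'a' -> MATCH (count: 1)
  Position 10: 'a' -> MATCH (count: 2)
Total occurrences of 'a': 2

2


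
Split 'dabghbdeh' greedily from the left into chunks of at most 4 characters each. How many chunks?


'dabghbdeh' has 9 characters.
Chunking with max size 4:
  Chunk 1: 'dabg' (positions 0-3)
  Chunk 2: 'hbde' (positions 4-7)
  Chunk 3: 'h' (positions 8-8)
Total chunks: ceil(9 / 4) = 3

3


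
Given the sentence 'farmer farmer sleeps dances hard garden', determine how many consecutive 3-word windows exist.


Word trigrams from [6] words:
  Trigram 1: (farmer farmer sleeps)
  Trigram 2: (farmer sleeps dances)
  Trigram 3: (sleeps dances hard)
  Trigram 4: (dances hard garden)
Total word trigrams: 6 - 2 = 4

4


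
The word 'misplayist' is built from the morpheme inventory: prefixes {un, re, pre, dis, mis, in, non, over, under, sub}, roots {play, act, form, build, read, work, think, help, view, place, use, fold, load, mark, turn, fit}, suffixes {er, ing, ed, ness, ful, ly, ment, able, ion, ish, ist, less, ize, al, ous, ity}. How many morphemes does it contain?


Segmenting 'misplayist' against the inventory:
  'mis' -> prefix (morpheme 1)
  'play' -> root (morpheme 2)
  'ist' -> suffix (morpheme 3)
Total morphemes: 3

3


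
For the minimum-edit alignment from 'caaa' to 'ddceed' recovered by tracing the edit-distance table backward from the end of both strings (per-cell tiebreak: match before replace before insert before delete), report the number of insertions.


Edit distance = 5. Backtracking from cell (4, 6) with preference match > replace > insert > delete,
then listing the resulting alignment 'caaa' -> 'ddceed' left to right:
  Step 1: insert 'd' [insertion #1]
  Step 2: insert 'd' [insertion #2]
  Step 3: keep 'c'
  Step 4: replace a->e
  Step 5: replace a->e
  Step 6: replace a->d
Total insertions: 2

2


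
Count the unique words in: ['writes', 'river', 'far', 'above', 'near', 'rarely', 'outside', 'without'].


Listing all tokens and tracking unique types:
  Token 1: 'writes' -> NEW (unique so far: 1)
  Token 2: 'river' -> NEW (unique so far: 2)
  Token 3: 'far' -> NEW (unique so far: 3)
  Token 4: 'above' -> NEW (unique so far: 4)
  Token 5: 'near' -> NEW (unique so far: 5)
  Token 6: 'rarely' -> NEW (unique so far: 6)
  Token 7: 'outside' -> NEW (unique so far: 7)
  Token 8: 'without' -> NEW (unique so far: 8)
Unique types: ('above', 'far', 'near', 'outside', 'rarely', 'river', 'without', 'writes')
Vocabulary size: 8

8


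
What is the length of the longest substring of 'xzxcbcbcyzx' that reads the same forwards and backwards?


Scanning 'xzxcbcbcyzx' for palindromic substrings.
Substring at positions 3-7: 'cbcbc'.
Check: reverse('cbcbc') = 'cbcbc' -> palindrome confirmed.
Neighbouring characters ('x' / 'y') break symmetry, so it cannot extend further.
No longer palindromic substring exists; longest length = 5

5


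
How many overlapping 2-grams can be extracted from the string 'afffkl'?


String 'afffkl' has length L = 6.
Number of overlapping n-grams = L - n + 1
Substituting: 6 - 2 + 1 = 5

5


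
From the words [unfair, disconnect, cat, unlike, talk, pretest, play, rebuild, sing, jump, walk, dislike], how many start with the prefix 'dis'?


Checking each word for prefix 'dis':
  'unfair' -> no (count: 0)
  'disconnect' -> YES, starts with 'dis' (count: 1)
  'cat' -> no (count: 1)
  'unlike' -> no (count: 1)
  'talk' -> no (count: 1)
  'pretest' -> no (count: 1)
  'play' -> no (count: 1)
  'rebuild' -> no (count: 1)
  'sing' -> no (count: 1)
  'jump' -> no (count: 1)
  'walk' -> no (count: 1)
  'dislike' -> YES, starts with 'dis' (count: 2)
Total with prefix 'dis': 2

2


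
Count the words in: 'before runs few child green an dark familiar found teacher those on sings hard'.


Counting words by splitting on spaces:
  Word 1: 'before'
  Word 2: 'runs'
  Word 3: 'few'
  Word 4: 'child'
  Word 5: 'green'
  Word 6: 'an'
  Word 7: 'dark'
  Word 8: 'familiar'
  Word 9: 'found'
  Word 10: 'teacher'
  Word 11: 'those'
  Word 12: 'on'
  Word 13: 'sings'
  Word 14: 'hard'
Total words: 14

14


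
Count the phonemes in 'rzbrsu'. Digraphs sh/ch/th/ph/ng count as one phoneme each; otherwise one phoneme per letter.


Parsing 'rzbrsu' greedily, digraphs first:
  'r' -> consonant phoneme (phonemes so far: 1)
  'z' -> consonant phoneme (phonemes so far: 2)
  'b' -> consonant phoneme (phonemes so far: 3)
  'r' -> consonant phoneme (phonemes so far: 4)
  's' -> consonant phoneme (phonemes so far: 5)
  'u' -> vowel phoneme (phonemes so far: 6)
Total phonemes: 6

6


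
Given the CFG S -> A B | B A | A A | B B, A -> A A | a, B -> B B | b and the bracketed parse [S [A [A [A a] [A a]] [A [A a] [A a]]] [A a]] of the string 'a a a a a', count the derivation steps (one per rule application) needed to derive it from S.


Every bracketed nonterminal node [X ...] in the tree is produced by exactly one rule application.
Reading the tree off as a leftmost derivation:
  Step 1: S  =>  A A   (applied S -> A A)
  Step 2: A A  =>  A A A   (applied A -> A A)
  Step 3: A A A  =>  A A A A   (applied A -> A A)
  Step 4: A A A A  =>  a A A A   (applied A -> a)
  Step 5: a A A A  =>  a a A A   (applied A -> a)
  Step 6: a a A A  =>  a a A A A   (applied A -> A A)
  Step 7: a a A A A  =>  a a a A A   (applied A -> a)
  Step 8: a a a A A  =>  a a a a A   (applied A -> a)
  Step 9: a a a a A  =>  a a a a a   (applied A -> a)
Final yield: a a a a a
Total rewrite steps: 9

9


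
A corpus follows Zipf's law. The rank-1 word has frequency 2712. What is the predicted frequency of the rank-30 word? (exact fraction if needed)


Zipf's law: freq(rank) = f1 / rank
f1 = 2712, rank = 30
freq = 2712 / 30
GCD(2712, 30) = 6
Simplified: 452/5

452/5


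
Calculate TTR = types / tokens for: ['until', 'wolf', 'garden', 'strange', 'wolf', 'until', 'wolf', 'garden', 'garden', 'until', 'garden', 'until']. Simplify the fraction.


Tokens: 12
Unique types: ('garden', 'strange', 'until', 'wolf') = 4
TTR = 4/12
Simplify: divide both by 4 -> 1/3
TTR = 1/3

1/3


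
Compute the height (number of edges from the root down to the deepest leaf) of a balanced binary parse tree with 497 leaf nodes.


In a balanced binary tree with n leaves the deepest leaf is ceil(log2(n)) edges below the root.
log2(497) = 8.9571
ceil(8.9571) = 9
height (edges) = 9

9


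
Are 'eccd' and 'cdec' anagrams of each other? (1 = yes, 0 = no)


Sort characters of 'eccd': 'ccde'
Sort characters of 'cdec': 'ccde'
Sorted forms match -> they ARE anagrams
Result: 1

1


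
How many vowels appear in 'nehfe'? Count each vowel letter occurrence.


Scanning each character of 'nehfe':
  Position 1: 'n' -> consonant (running count: 0)
  Position 2: 'e' -> vowel (running count: 1)
  Position 3: 'h' -> consonant (running count: 1)
  Position 4: 'f' -> consonant (running count: 1)
  Position 5: 'e' -> vowel (running count: 2)
Total vowels: 2

2


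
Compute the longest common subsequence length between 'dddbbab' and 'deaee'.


DP table for LCS of 'dddbbab' and 'deaee':
       d  e  a  e  e
    0  0  0  0  0  0
  d 0  1  1  1  1  1
  d 0  1  1  1  1  1
  d 0  1  1  1  1  1
  b 0  1  1  1  1  1
  b 0  1  1  1  1  1
  a 0  1  1  2  2  2
  b 0  1  1  2  2  2
LCS: 'da'
LCS length = 2

2


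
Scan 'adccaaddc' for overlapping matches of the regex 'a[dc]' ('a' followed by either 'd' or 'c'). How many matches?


Pattern: a[dc] means 'a' followed by either 'd' or 'c'.
Scanning 'adccaaddc' position-by-position:
  Pos 0: window 'ad' -> MATCH
  Pos 1: window 'dc' -> no
  Pos 2: window 'cc' -> no
  Pos 3: window 'ca' -> no
  Pos 4: window 'aa' -> no
  Pos 5: window 'ad' -> MATCH
  Pos 6: window 'dd' -> no
  Pos 7: window 'dc' -> no
  Pos 8: window 'c' -> no
Total matches: 2

2


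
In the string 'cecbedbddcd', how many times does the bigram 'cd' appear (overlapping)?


Scanning 'cecbedbddcd' for bigram 'cd':
  Position 0: 'ce' -> no
  Position 1: 'ec' -> no
  Position 2: 'cb' -> no
  Position 3: 'be' -> no
  Position 4: 'ed' -> no
  Position 5: 'db' -> no
  Position 6: 'bd' -> no
  Position 7: 'dd' -> no
  Position 8: 'dc' -> no
  Position 9: 'cd' -> MATCH
Total matches: 1

1


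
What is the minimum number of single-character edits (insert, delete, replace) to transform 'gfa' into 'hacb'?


Building DP table for s1='gfa' (len 3) and s2='hacb' (len 4):
       h  a  c  b
    0  1  2  3  4
  g 1  1  2  3  4
  f 2  2  2  3  4
  a 3  3  2  3  4
Edit distance = dp[3][4] = 4

4


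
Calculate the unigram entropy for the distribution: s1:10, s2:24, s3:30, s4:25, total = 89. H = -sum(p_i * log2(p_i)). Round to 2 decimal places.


Computing entropy H = -sum(p_i * log2(p_i)):
  s1: p = 10/89 = 0.1124, -p*log2(p) = 0.3544
  s2: p = 24/89 = 0.2697, -p*log2(p) = 0.5099
  s3: p = 30/89 = 0.3371, -p*log2(p) = 0.5288
  s4: p = 25/89 = 0.2809, -p*log2(p) = 0.5146
H = sum of terms = 1.9077
Rounded to 2 decimals: 1.91

1.91


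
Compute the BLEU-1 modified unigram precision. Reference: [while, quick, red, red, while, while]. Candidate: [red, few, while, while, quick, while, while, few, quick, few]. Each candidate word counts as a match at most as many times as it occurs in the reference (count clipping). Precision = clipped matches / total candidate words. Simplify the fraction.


Reference word counts: {'quick': 1, 'red': 2, 'while': 3}
Checking each candidate word (with clipping):
  'red' -> in reference (ref count 2, used 1/2) -> match (matches: 1)
  'few' -> not in reference -> no match (matches: 1)
  'while' -> in reference (ref count 3, used 1/3) -> match (matches: 2)
  'while' -> in reference (ref count 3, used 2/3) -> match (matches: 3)
  'quick' -> in reference (ref count 1, used 1/1) -> match (matches: 4)
  'while' -> in reference (ref count 3, used 3/3) -> match (matches: 5)
  'while' -> ref count 3 already used up (3/3) -> clipped, no match (matches: 5)
  'few' -> not in reference -> no match (matches: 5)
  'quick' -> ref count 1 already used up (1/1) -> clipped, no match (matches: 5)
  'few' -> not in reference -> no match (matches: 5)
Clipped matches: 5, Candidate length: 10
Precision = 5/10 = 1/2

1/2


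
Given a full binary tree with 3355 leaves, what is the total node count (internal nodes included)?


Leaf nodes (terminals): 3355
Internal nodes = n - 1 = 3355 - 1 = 3354
Total = leaves + internal = 3355 + 3354 = 6709

6709


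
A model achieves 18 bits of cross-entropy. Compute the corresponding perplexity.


Perplexity formula: PP = 2^H
H = 18
PP = 2^18
PP = 2^18 = 262144

262144


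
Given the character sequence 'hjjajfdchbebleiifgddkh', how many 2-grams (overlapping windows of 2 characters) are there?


String 'hjjajfdchbebleiifgddkh' has length L = 22.
Number of overlapping n-grams = L - n + 1
Substituting: 22 - 2 + 1 = 21

21


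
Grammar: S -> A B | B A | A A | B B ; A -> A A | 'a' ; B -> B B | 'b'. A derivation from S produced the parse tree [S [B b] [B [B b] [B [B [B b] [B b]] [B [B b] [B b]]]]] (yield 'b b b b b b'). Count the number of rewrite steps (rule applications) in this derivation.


Every bracketed nonterminal node [X ...] in the tree is produced by exactly one rule application.
Reading the tree off as a leftmost derivation:
  Step 1: S  =>  B B   (applied S -> B B)
  Step 2: B B  =>  b B   (applied B -> b)
  Step 3: b B  =>  b B B   (applied B -> B B)
  Step 4: b B B  =>  b b B   (applied B -> b)
  Step 5: b b B  =>  b b B B   (applied B -> B B)
  Step 6: b b B B  =>  b b B B B   (applied B -> B B)
  Step 7: b b B B B  =>  b b b B B   (applied B -> b)
  Step 8: b b b B B  =>  b b b b B   (applied B -> b)
  Step 9: b b b b B  =>  b b b b B B   (applied B -> B B)
  Step 10: b b b b B B  =>  b b b b b B   (applied B -> b)
  Step 11: b b b b b B  =>  b b b b b b   (applied B -> b)
Final yield: b b b b b b
Total rewrite steps: 11

11


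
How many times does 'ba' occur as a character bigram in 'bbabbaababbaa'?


Scanning 'bbabbaababbaa' for bigram 'ba':
  Position 0: 'bb' -> no
  Position 1: 'ba' -> MATCH
  Position 2: 'ab' -> no
  Position 3: 'bb' -> no
  Position 4: 'ba' -> MATCH
  Position 5: 'aa' -> no
  Position 6: 'ab' -> no
  Position 7: 'ba' -> MATCH
  Position 8: 'ab' -> no
  Position 9: 'bb' -> no
  Position 10: 'ba' -> MATCH
  Position 11: 'aa' -> no
Total matches: 4

4


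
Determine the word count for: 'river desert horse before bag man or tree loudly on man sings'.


Counting words by splitting on spaces:
  Word 1: 'river'
  Word 2: 'desert'
  Word 3: 'horse'
  Word 4: 'before'
  Word 5: 'bag'
  Word 6: 'man'
  Word 7: 'or'
  Word 8: 'tree'
  Word 9: 'loudly'
  Word 10: 'on'
  Word 11: 'man'
  Word 12: 'sings'
Total words: 12

12


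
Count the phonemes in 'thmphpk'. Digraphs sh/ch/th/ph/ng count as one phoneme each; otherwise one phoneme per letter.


Parsing 'thmphpk' greedily, digraphs first:
  'th' -> digraph (1 consonant phoneme) (phonemes so far: 1)
  'm' -> consonant phoneme (phonemes so far: 2)
  'ph' -> digraph (1 consonant phoneme) (phonemes so far: 3)
  'p' -> consonant phoneme (phonemes so far: 4)
  'k' -> consonant phoneme (phonemes so far: 5)
Total phonemes: 5

5


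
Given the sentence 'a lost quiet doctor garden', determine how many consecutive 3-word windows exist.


Word trigrams from [5] words:
  Trigram 1: (a lost quiet)
  Trigram 2: (lost quiet doctor)
  Trigram 3: (quiet doctor garden)
Total word trigrams: 5 - 2 = 3

3
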